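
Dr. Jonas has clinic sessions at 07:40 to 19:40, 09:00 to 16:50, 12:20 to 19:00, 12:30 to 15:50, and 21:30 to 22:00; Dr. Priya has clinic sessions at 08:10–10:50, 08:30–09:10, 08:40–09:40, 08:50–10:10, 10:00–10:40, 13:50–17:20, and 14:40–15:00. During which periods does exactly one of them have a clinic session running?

First set merges to 07:40–19:40, 21:30–22:00.
Second set merges to 08:10–10:50, 13:50–17:20.
A \ B = 07:40–08:10, 10:50–13:50, 17:20–19:40, 21:30–22:00.
B \ A = none.
Union of the two gives the symmetric difference.

07:40–08:10, 10:50–13:50, 17:20–19:40, 21:30–22:00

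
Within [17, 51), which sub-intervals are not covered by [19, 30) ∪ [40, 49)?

[17, 19) ∪ [30, 40) ∪ [49, 51)

The merged coverage is [19, 30), [40, 49).
Complement within [17, 51): [17, 19), [30, 40), [49, 51).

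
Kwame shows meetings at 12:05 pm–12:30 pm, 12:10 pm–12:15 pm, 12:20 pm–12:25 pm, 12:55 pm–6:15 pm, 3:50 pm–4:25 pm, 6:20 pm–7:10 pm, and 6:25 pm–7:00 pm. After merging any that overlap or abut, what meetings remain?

12:05 pm–12:30 pm, 12:55 pm–6:15 pm, 6:20 pm–7:10 pm

12:10 pm–12:15 pm overlaps/touches 12:05 pm–12:30 pm → extend to 12:05 pm–12:30 pm.
12:20 pm–12:25 pm overlaps/touches 12:05 pm–12:30 pm → extend to 12:05 pm–12:30 pm.
12:55 pm–6:15 pm is disjoint → start new block.
3:50 pm–4:25 pm overlaps/touches 12:55 pm–6:15 pm → extend to 12:55 pm–6:15 pm.
6:20 pm–7:10 pm is disjoint → start new block.
6:25 pm–7:00 pm overlaps/touches 6:20 pm–7:10 pm → extend to 6:20 pm–7:10 pm.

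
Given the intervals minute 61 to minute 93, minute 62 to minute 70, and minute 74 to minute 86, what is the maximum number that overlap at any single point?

2

At minute 62, 2 of the intervals are simultaneously active.
No point has more.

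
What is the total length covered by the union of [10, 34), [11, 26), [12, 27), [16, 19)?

Merged: [10, 34).
Length: 24.

24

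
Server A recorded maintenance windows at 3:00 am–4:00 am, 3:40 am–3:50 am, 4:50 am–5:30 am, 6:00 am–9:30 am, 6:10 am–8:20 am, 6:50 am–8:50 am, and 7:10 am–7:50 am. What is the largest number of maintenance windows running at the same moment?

4

Walk the sorted start/end points keeping a running depth.
The depth first hits 4 at 7:10 am.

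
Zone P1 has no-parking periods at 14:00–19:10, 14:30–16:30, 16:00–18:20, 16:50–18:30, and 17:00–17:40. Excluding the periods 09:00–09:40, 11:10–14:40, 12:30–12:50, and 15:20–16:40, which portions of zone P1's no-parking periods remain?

14:40–15:20, 16:40–19:10

A, merged: 14:00–19:10.
B, merged: 09:00–09:40, 11:10–14:40, 15:20–16:40.
14:00–19:10 with B removed leaves 14:40–15:20, 16:40–19:10.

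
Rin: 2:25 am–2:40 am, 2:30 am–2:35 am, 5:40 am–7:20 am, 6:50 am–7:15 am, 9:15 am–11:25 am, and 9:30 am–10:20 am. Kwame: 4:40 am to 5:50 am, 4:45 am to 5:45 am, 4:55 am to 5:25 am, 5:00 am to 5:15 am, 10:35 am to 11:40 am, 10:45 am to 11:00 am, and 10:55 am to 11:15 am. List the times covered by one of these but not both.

Merge the first list: 2:25 am–2:40 am, 5:40 am–7:20 am, 9:15 am–11:25 am.
Merge the second list: 4:40 am–5:50 am, 10:35 am–11:40 am.
A \ B = 2:25 am–2:40 am, 5:50 am–7:20 am, 9:15 am–10:35 am.
B \ A = 4:40 am–5:40 am, 11:25 am–11:40 am.
Union of the two gives the symmetric difference.

2:25 am–2:40 am, 4:40 am–5:40 am, 5:50 am–7:20 am, 9:15 am–10:35 am, 11:25 am–11:40 am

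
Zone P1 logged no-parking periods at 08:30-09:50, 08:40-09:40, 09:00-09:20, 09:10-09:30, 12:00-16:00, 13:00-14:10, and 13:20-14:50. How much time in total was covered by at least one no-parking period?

Merged: 08:30-09:50, 12:00-16:00.
Lengths: 1 h 20 min + 4 h = 5 h 20 min.

5 h 20 min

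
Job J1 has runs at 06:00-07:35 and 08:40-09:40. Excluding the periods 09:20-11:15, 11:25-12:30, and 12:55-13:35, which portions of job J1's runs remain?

06:00-07:35, 08:40-09:20

06:00-07:35: no B overlap → unchanged.
08:40-09:40 minus B → 08:40-09:20.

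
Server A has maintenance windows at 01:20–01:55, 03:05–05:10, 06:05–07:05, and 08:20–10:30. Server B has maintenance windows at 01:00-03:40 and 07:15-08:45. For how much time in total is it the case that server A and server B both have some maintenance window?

A ∩ B = 01:20-01:55, 03:05-03:40, 08:20-08:45.
Total: 35 min + 35 min + 25 min = 1 h 35 min.

1 h 35 min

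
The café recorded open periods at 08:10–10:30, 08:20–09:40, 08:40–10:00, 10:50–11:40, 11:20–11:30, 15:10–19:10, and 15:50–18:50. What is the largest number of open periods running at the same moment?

3

Sweep endpoints in order; track running count of active intervals.
Peak of 3 reached at 08:40.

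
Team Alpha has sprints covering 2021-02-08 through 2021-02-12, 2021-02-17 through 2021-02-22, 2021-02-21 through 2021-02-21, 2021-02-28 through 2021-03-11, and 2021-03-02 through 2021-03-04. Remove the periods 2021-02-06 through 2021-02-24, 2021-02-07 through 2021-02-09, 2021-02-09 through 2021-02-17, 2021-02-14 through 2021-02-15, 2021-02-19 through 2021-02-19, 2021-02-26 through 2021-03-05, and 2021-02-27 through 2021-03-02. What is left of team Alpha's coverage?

Merge the first list: 2021-02-08 through 2021-02-12, 2021-02-17 through 2021-02-22, 2021-02-28 through 2021-03-11.
Merge the second list: 2021-02-06 through 2021-02-24, 2021-02-26 through 2021-03-05.
2021-02-08 through 2021-02-12: fully covered by B → removed.
2021-02-17 through 2021-02-22: fully covered by B → removed.
2021-02-28 through 2021-03-11 minus B → 2021-03-06 through 2021-03-11.

2021-03-06 through 2021-03-11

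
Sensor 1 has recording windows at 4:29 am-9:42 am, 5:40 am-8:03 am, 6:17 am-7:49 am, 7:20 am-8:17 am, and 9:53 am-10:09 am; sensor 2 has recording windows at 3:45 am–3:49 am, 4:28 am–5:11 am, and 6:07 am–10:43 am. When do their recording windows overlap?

4:29 am–5:11 am, 6:07 am–9:42 am, 9:53 am–10:09 am

Merge the first list: 4:29 am–9:42 am, 9:53 am–10:09 am.
4:29 am–9:42 am meets the second set on 4:29 am–5:11 am, 6:07 am–9:42 am.
9:53 am–10:09 am meets the second set on 9:53 am–10:09 am.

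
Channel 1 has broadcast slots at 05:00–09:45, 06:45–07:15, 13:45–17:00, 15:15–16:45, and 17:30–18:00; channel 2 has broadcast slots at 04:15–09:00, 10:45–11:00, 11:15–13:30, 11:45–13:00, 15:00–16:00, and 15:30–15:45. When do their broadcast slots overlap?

05:00–09:00, 15:00–16:00

First set merges to 05:00–09:45, 13:45–17:00, 17:30–18:00.
Second set merges to 04:15–09:00, 10:45–11:00, 11:15–13:30, 15:00–16:00.
05:00–09:45 meets the second set on 05:00–09:00.
13:45–17:00 meets the second set on 15:00–16:00.
17:30–18:00: no overlap with the second set.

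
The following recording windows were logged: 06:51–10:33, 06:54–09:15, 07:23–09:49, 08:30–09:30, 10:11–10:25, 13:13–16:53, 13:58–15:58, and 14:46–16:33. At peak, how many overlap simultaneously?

4

At 08:30, 4 of the intervals are simultaneously active.
No point has more.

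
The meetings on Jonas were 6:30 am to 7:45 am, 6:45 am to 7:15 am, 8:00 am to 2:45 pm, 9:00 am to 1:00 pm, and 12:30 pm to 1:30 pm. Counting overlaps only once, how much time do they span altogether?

8 h

Merged: 6:30 am–7:45 am, 8:00 am–2:45 pm.
Lengths: 1 h 15 min + 6 h 45 min = 8 h.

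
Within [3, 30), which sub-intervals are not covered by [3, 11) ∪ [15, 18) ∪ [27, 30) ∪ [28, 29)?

[11, 15) ∪ [18, 27)

Covered (merged): [3, 11), [15, 18), [27, 30).
Uncovered inside [3, 30): [11, 15), [18, 27).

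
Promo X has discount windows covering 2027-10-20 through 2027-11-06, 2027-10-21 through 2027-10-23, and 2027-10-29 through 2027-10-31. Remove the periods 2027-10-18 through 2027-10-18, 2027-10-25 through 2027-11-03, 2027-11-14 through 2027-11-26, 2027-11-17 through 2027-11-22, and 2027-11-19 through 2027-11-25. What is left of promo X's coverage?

Merge the first list: 2027-10-20 through 2027-11-06.
Merge the second list: 2027-10-18 through 2027-10-18, 2027-10-25 through 2027-11-03, 2027-11-14 through 2027-11-26.
2027-10-20 through 2027-11-06 minus B → 2027-10-20 through 2027-10-24, 2027-11-04 through 2027-11-06.

2027-10-20 through 2027-10-24, 2027-11-04 through 2027-11-06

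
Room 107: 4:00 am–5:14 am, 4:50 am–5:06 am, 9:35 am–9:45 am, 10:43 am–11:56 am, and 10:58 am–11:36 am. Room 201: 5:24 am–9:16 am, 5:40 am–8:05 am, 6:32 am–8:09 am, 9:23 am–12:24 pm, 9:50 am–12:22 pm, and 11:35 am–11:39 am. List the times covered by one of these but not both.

A, merged: 4:00 am–5:14 am, 9:35 am–9:45 am, 10:43 am–11:56 am.
B, merged: 5:24 am–9:16 am, 9:23 am–12:24 pm.
A but not B: 4:00 am–5:14 am.
B but not A: 5:24 am–9:16 am, 9:23 am–9:35 am, 9:45 am–10:43 am, 11:56 am–12:24 pm.
Combining gives A △ B.

4:00 am–5:14 am, 5:24 am–9:16 am, 9:23 am–9:35 am, 9:45 am–10:43 am, 11:56 am–12:24 pm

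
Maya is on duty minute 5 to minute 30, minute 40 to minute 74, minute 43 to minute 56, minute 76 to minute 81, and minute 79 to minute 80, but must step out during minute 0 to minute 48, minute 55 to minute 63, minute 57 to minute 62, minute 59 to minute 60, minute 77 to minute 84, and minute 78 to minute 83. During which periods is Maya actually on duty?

A, merged: minute 5 to minute 30, minute 40 to minute 74, minute 76 to minute 81.
B, merged: minute 0 to minute 48, minute 55 to minute 63, minute 77 to minute 84.
minute 5 to minute 30: fully covered by B → removed.
minute 40 to minute 74 minus B → minute 48 to minute 55, minute 63 to minute 74.
minute 76 to minute 81 minus B → minute 76 to minute 77.

minute 48 to minute 55, minute 63 to minute 74, minute 76 to minute 77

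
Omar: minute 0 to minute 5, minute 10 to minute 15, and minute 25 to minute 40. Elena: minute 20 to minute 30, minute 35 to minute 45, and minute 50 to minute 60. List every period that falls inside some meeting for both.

minute 25 to minute 30, minute 35 to minute 40

minute 0 to minute 5: no overlap with the second set.
minute 10 to minute 15: no overlap with the second set.
minute 25 to minute 40 meets the second set on minute 25 to minute 30, minute 35 to minute 40.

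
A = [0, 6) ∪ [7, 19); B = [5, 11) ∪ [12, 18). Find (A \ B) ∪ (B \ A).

A \ B = [0, 5), [11, 12), [18, 19).
B \ A = [6, 7).
Union of the two gives the symmetric difference.

[0, 5) ∪ [6, 7) ∪ [11, 12) ∪ [18, 19)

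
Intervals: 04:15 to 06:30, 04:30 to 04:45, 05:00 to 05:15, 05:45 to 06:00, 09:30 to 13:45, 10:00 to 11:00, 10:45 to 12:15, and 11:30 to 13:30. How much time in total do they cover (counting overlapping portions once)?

6 h 30 min

Merged: 04:15–06:30, 09:30–13:45.
Lengths: 2 h 15 min + 4 h 15 min = 6 h 30 min.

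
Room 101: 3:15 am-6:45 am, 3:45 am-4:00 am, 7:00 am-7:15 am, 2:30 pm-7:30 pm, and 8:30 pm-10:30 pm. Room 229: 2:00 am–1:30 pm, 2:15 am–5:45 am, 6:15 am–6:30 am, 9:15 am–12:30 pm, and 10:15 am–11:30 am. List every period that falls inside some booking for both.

A, merged: 3:15 am-6:45 am, 7:00 am-7:15 am, 2:30 pm-7:30 pm, 8:30 pm-10:30 pm.
B, merged: 2:00 am-1:30 pm.
3:15 am-6:45 am overlaps B on 3:15 am-6:45 am.
7:00 am-7:15 am overlaps B on 7:00 am-7:15 am.
2:30 pm-7:30 pm falls entirely outside B.
8:30 pm-10:30 pm falls entirely outside B.

3:15 am-6:45 am, 7:00 am-7:15 am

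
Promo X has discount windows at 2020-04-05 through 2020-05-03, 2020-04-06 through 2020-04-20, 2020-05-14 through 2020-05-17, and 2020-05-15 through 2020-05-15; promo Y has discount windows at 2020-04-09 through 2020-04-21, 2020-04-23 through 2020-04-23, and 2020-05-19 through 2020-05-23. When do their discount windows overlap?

Merge the first list: 2020-04-05 through 2020-05-03, 2020-05-14 through 2020-05-17.
2020-04-05 through 2020-05-03 ∩ B → 2020-04-09 through 2020-04-21, 2020-04-23 through 2020-04-23.
2020-05-14 through 2020-05-17 meets no B interval.

2020-04-09 through 2020-04-21, 2020-04-23 through 2020-04-23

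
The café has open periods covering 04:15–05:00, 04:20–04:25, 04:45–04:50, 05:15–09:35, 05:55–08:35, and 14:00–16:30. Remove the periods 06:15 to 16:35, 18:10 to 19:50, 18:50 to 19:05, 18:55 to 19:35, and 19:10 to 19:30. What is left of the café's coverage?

04:15–05:00, 05:15–06:15

First set merges to 04:15–05:00, 05:15–09:35, 14:00–16:30.
Second set merges to 06:15–16:35, 18:10–19:50.
04:15–05:00 is untouched.
05:15–09:35 with B removed leaves 05:15–06:15.
14:00–16:30 lies entirely inside B → drops out.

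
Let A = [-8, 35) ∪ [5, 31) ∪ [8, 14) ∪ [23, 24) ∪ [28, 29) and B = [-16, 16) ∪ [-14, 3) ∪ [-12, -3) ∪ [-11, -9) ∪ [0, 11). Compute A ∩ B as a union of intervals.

A, merged: [-8, 35).
B, merged: [-16, 16).
[-8, 35) ∩ B → [-8, 16).

[-8, 16)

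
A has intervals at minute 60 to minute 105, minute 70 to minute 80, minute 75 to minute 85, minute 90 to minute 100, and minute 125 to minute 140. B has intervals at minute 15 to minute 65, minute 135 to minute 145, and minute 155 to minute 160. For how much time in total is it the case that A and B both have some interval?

Merge the first list: minute 60 to minute 105, minute 125 to minute 140.
A ∩ B = minute 60 to minute 65, minute 135 to minute 140.
Total: 5 minutes + 5 minutes = 10 minutes.

10 minutes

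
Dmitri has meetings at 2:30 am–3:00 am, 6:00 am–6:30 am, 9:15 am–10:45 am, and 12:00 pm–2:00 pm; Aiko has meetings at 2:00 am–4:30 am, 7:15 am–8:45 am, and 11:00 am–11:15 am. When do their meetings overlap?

2:30 am–3:00 am

2:30 am–3:00 am meets the second set on 2:30 am–3:00 am.
6:00 am–6:30 am: no overlap with the second set.
9:15 am–10:45 am: no overlap with the second set.
12:00 pm–2:00 pm: no overlap with the second set.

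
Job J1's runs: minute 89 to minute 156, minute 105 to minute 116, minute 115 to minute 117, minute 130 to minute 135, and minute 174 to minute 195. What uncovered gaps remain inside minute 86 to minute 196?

minute 86 to minute 89, minute 156 to minute 174, minute 195 to minute 196

After merging, the occupied span is minute 89 to minute 156, minute 174 to minute 195.
Uncovered inside minute 86 to minute 196: minute 86 to minute 89, minute 156 to minute 174, minute 195 to minute 196.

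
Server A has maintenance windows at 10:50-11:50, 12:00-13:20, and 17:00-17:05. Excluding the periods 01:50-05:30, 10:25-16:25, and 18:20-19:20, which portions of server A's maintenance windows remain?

17:00–17:05

10:50–11:50: fully covered by B → removed.
12:00–13:20: fully covered by B → removed.
17:00–17:05: no B overlap → unchanged.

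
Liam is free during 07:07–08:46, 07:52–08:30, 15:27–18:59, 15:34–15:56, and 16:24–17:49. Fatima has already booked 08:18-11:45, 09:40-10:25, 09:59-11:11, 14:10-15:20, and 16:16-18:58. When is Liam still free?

First set merges to 07:07–08:46, 15:27–18:59.
Second set merges to 08:18–11:45, 14:10–15:20, 16:16–18:58.
07:07–08:46 with B removed leaves 07:07–08:18.
15:27–18:59 with B removed leaves 15:27–16:16, 18:58–18:59.

07:07–08:18, 15:27–16:16, 18:58–18:59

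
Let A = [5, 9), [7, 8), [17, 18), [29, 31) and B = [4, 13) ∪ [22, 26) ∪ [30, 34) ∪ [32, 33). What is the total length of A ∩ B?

5

A, merged: [5, 9), [17, 18), [29, 31).
B, merged: [4, 13), [22, 26), [30, 34).
A ∩ B = [5, 9), [30, 31).
Total: 4 + 1 = 5.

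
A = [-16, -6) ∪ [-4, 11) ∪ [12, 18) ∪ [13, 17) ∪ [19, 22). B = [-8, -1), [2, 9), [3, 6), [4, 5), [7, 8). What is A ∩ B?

[-8, -6) ∪ [-4, -1) ∪ [2, 9)

A, merged: [-16, -6), [-4, 11), [12, 18), [19, 22).
B, merged: [-8, -1), [2, 9).
[-16, -6) meets the second set on [-8, -6).
[-4, 11) meets the second set on [-4, -1), [2, 9).
[12, 18): no overlap with the second set.
[19, 22): no overlap with the second set.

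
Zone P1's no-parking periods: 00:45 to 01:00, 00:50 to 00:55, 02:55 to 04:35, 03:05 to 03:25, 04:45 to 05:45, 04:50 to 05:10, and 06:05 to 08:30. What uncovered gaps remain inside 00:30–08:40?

Covered (merged): 00:45–01:00, 02:55–04:35, 04:45–05:45, 06:05–08:30.
Gaps within 00:30–08:40: 00:30–00:45, 01:00–02:55, 04:35–04:45, 05:45–06:05, 08:30–08:40.

00:30–00:45, 01:00–02:55, 04:35–04:45, 05:45–06:05, 08:30–08:40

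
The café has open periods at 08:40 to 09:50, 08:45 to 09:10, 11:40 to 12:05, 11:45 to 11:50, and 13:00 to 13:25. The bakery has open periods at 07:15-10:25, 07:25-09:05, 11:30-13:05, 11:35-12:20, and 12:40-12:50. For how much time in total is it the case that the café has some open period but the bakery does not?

A, merged: 08:40–09:50, 11:40–12:05, 13:00–13:25.
B, merged: 07:15–10:25, 11:30–13:05.
A \ B = 13:05–13:25.
Total: 20 min.

20 min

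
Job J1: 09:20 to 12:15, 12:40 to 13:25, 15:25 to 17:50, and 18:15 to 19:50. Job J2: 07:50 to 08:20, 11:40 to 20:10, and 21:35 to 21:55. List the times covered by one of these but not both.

A \ B = 09:20–11:40.
B \ A = 07:50–08:20, 12:15–12:40, 13:25–15:25, 17:50–18:15, 19:50–20:10, 21:35–21:55.
Union of the two gives the symmetric difference.

07:50–08:20, 09:20–11:40, 12:15–12:40, 13:25–15:25, 17:50–18:15, 19:50–20:10, 21:35–21:55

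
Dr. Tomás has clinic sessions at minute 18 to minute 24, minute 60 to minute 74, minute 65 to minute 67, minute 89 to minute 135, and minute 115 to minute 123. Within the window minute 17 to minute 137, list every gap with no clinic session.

minute 17 to minute 18, minute 24 to minute 60, minute 74 to minute 89, minute 135 to minute 137

After merging, the occupied span is minute 18 to minute 24, minute 60 to minute 74, minute 89 to minute 135.
Gaps within minute 17 to minute 137: minute 17 to minute 18, minute 24 to minute 60, minute 74 to minute 89, minute 135 to minute 137.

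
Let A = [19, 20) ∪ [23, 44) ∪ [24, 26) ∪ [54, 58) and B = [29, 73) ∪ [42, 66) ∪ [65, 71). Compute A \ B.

[19, 20) ∪ [23, 29)

Merge the first list: [19, 20), [23, 44), [54, 58).
Merge the second list: [29, 73).
[19, 20): no B overlap → unchanged.
[23, 44) minus B → [23, 29).
[54, 58): fully covered by B → removed.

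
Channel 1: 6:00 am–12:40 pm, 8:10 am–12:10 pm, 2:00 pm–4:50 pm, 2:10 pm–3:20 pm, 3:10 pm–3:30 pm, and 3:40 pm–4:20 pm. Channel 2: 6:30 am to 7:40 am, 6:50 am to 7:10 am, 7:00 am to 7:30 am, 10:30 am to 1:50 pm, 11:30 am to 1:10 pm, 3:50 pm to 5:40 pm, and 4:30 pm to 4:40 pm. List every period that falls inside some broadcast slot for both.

First set merges to 6:00 am-12:40 pm, 2:00 pm-4:50 pm.
Second set merges to 6:30 am-7:40 am, 10:30 am-1:50 pm, 3:50 pm-5:40 pm.
6:00 am-12:40 pm ∩ B → 6:30 am-7:40 am, 10:30 am-12:40 pm.
2:00 pm-4:50 pm ∩ B → 3:50 pm-4:50 pm.

6:30 am-7:40 am, 10:30 am-12:40 pm, 3:50 pm-4:50 pm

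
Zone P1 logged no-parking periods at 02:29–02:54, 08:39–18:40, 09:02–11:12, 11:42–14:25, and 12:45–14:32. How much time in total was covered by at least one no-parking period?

Merged: 02:29–02:54, 08:39–18:40.
Lengths: 25 min + 10 h 1 min = 10 h 26 min.

10 h 26 min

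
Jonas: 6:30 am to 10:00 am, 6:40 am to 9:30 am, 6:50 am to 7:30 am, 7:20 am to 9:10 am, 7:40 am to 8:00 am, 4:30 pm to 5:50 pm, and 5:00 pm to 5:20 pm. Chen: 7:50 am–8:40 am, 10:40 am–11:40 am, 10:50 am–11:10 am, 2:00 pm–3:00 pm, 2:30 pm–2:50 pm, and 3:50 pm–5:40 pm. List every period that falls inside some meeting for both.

7:50 am–8:40 am, 4:30 pm–5:40 pm

First set merges to 6:30 am–10:00 am, 4:30 pm–5:50 pm.
Second set merges to 7:50 am–8:40 am, 10:40 am–11:40 am, 2:00 pm–3:00 pm, 3:50 pm–5:40 pm.
6:30 am–10:00 am overlaps B on 7:50 am–8:40 am.
4:30 pm–5:50 pm overlaps B on 4:30 pm–5:40 pm.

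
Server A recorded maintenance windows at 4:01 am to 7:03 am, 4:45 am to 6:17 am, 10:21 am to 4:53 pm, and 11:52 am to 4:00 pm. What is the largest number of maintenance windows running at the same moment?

2

Sweep endpoints in order; track running count of active intervals.
Peak of 2 reached at 4:45 am.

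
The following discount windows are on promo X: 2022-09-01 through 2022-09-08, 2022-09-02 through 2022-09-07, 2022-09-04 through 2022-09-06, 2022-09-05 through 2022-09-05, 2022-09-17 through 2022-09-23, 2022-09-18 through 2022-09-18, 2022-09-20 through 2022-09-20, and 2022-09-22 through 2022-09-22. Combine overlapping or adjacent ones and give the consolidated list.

2022-09-02 through 2022-09-07 overlaps/touches 2022-09-01 through 2022-09-08 → extend to 2022-09-01 through 2022-09-08.
2022-09-04 through 2022-09-06 overlaps/touches 2022-09-01 through 2022-09-08 → extend to 2022-09-01 through 2022-09-08.
2022-09-05 through 2022-09-05 overlaps/touches 2022-09-01 through 2022-09-08 → extend to 2022-09-01 through 2022-09-08.
2022-09-17 through 2022-09-23 is disjoint → start new block.
2022-09-18 through 2022-09-18 overlaps/touches 2022-09-17 through 2022-09-23 → extend to 2022-09-17 through 2022-09-23.
2022-09-20 through 2022-09-20 overlaps/touches 2022-09-17 through 2022-09-23 → extend to 2022-09-17 through 2022-09-23.
2022-09-22 through 2022-09-22 overlaps/touches 2022-09-17 through 2022-09-23 → extend to 2022-09-17 through 2022-09-23.

2022-09-01 through 2022-09-08, 2022-09-17 through 2022-09-23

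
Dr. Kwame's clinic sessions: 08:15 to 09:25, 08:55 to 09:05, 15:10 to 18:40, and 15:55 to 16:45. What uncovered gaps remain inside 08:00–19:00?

The merged coverage is 08:15–09:25, 15:10–18:40.
Gaps within 08:00–19:00: 08:00–08:15, 09:25–15:10, 18:40–19:00.

08:00–08:15, 09:25–15:10, 18:40–19:00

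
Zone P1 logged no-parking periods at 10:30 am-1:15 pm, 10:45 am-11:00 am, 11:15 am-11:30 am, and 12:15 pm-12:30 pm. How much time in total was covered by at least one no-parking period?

2 h 45 min

Merged: 10:30 am-1:15 pm.
Length: 2 h 45 min.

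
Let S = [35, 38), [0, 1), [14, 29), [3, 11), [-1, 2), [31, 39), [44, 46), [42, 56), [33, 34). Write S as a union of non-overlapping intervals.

[-1, 2) ∪ [3, 11) ∪ [14, 29) ∪ [31, 39) ∪ [42, 56)

Sort by start: [-1, 2), [0, 1), [3, 11), [14, 29), [31, 39), [33, 34), [35, 38), [42, 56), [44, 46).
[0, 1) overlaps/touches [-1, 2) → extend to [-1, 2).
[3, 11) is disjoint → start new block.
[14, 29) is disjoint → start new block.
[31, 39) is disjoint → start new block.
[33, 34) overlaps/touches [31, 39) → extend to [31, 39).
[35, 38) overlaps/touches [31, 39) → extend to [31, 39).
[42, 56) is disjoint → start new block.
[44, 46) overlaps/touches [42, 56) → extend to [42, 56).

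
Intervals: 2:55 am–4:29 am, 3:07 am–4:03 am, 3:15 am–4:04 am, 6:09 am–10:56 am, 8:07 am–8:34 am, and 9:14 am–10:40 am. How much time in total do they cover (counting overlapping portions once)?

6 h 21 min

Merged: 2:55 am-4:29 am, 6:09 am-10:56 am.
Lengths: 1 h 34 min + 4 h 47 min = 6 h 21 min.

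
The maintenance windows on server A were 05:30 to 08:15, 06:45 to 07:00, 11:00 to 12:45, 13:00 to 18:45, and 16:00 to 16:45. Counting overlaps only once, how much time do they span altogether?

10 h 15 min

Merged: 05:30–08:15, 11:00–12:45, 13:00–18:45.
Lengths: 2 h 45 min + 1 h 45 min + 5 h 45 min = 10 h 15 min.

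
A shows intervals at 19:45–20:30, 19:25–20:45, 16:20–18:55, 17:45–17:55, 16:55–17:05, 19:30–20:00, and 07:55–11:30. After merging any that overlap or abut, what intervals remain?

Sort by start: 07:55–11:30, 16:20–18:55, 16:55–17:05, 17:45–17:55, 19:25–20:45, 19:30–20:00, 19:45–20:30.
16:20–18:55 is disjoint → start new block.
16:55–17:05 overlaps/touches 16:20–18:55 → extend to 16:20–18:55.
17:45–17:55 overlaps/touches 16:20–18:55 → extend to 16:20–18:55.
19:25–20:45 is disjoint → start new block.
19:30–20:00 overlaps/touches 19:25–20:45 → extend to 19:25–20:45.
19:45–20:30 overlaps/touches 19:25–20:45 → extend to 19:25–20:45.

07:55–11:30, 16:20–18:55, 19:25–20:45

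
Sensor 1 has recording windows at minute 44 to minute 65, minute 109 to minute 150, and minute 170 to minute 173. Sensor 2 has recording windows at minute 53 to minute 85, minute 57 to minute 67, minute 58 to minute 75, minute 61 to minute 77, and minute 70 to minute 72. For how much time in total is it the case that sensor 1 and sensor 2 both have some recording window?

12 minutes

Second set merges to minute 53 to minute 85.
A ∩ B = minute 53 to minute 65.
Total: 12 minutes.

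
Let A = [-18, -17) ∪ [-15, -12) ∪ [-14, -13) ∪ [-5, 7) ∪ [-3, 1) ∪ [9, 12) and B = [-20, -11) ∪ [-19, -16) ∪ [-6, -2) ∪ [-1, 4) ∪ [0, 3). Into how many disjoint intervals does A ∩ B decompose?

4

First set merges to [-18, -17), [-15, -12), [-5, 7), [9, 12).
Second set merges to [-20, -11), [-6, -2), [-1, 4).
A ∩ B = [-18, -17), [-15, -12), [-5, -2), [-1, 4).
That is 4 disjoint pieces.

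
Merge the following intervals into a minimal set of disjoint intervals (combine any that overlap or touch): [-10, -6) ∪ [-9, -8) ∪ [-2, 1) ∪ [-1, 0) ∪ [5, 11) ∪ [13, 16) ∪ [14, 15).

[-10, -6) ∪ [-2, 1) ∪ [5, 11) ∪ [13, 16)

[-9, -8) overlaps/touches [-10, -6) → extend to [-10, -6).
[-2, 1) is disjoint → start new block.
[-1, 0) overlaps/touches [-2, 1) → extend to [-2, 1).
[5, 11) is disjoint → start new block.
[13, 16) is disjoint → start new block.
[14, 15) overlaps/touches [13, 16) → extend to [13, 16).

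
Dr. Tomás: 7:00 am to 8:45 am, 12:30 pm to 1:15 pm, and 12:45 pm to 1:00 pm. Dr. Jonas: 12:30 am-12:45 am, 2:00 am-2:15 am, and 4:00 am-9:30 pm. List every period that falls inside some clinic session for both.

A, merged: 7:00 am–8:45 am, 12:30 pm–1:15 pm.
7:00 am–8:45 am overlaps B on 7:00 am–8:45 am.
12:30 pm–1:15 pm overlaps B on 12:30 pm–1:15 pm.

7:00 am–8:45 am, 12:30 pm–1:15 pm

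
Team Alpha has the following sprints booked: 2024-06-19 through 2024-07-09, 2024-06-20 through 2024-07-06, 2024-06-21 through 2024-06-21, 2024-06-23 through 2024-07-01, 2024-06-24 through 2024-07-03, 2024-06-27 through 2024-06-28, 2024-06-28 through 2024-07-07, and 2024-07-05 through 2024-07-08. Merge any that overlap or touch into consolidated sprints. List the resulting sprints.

2024-06-19 through 2024-07-09

2024-06-20 through 2024-07-06 overlaps/touches 2024-06-19 through 2024-07-09 → extend to 2024-06-19 through 2024-07-09.
2024-06-21 through 2024-06-21 overlaps/touches 2024-06-19 through 2024-07-09 → extend to 2024-06-19 through 2024-07-09.
2024-06-23 through 2024-07-01 overlaps/touches 2024-06-19 through 2024-07-09 → extend to 2024-06-19 through 2024-07-09.
2024-06-24 through 2024-07-03 overlaps/touches 2024-06-19 through 2024-07-09 → extend to 2024-06-19 through 2024-07-09.
2024-06-27 through 2024-06-28 overlaps/touches 2024-06-19 through 2024-07-09 → extend to 2024-06-19 through 2024-07-09.
2024-06-28 through 2024-07-07 overlaps/touches 2024-06-19 through 2024-07-09 → extend to 2024-06-19 through 2024-07-09.
2024-07-05 through 2024-07-08 overlaps/touches 2024-06-19 through 2024-07-09 → extend to 2024-06-19 through 2024-07-09.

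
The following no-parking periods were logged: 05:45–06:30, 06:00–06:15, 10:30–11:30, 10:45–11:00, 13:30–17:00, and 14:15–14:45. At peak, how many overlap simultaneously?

At 06:00, 2 of the intervals are simultaneously active.
No point has more.

2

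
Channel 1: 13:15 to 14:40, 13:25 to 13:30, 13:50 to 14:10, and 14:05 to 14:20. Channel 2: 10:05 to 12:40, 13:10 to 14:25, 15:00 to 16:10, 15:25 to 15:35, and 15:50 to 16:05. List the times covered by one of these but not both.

10:05–12:40, 13:10–13:15, 14:25–14:40, 15:00–16:10

Merge the first list: 13:15–14:40.
Merge the second list: 10:05–12:40, 13:10–14:25, 15:00–16:10.
A \ B = 14:25–14:40.
B \ A = 10:05–12:40, 13:10–13:15, 15:00–16:10.
Union of the two gives the symmetric difference.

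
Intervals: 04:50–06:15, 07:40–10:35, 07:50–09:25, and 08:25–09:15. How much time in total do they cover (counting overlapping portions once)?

Merged: 04:50-06:15, 07:40-10:35.
Lengths: 1 h 25 min + 2 h 55 min = 4 h 20 min.

4 h 20 min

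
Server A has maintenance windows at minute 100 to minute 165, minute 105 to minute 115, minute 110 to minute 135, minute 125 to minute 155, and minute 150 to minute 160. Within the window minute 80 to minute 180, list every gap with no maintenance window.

After merging, the occupied span is minute 100 to minute 165.
Complement within minute 80 to minute 180: minute 80 to minute 100, minute 165 to minute 180.

minute 80 to minute 100, minute 165 to minute 180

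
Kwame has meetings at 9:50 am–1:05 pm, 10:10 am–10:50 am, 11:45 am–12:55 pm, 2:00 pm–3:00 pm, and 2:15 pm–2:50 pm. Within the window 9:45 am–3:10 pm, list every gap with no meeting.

After merging, the occupied span is 9:50 am-1:05 pm, 2:00 pm-3:00 pm.
Gaps within 9:45 am-3:10 pm: 9:45 am-9:50 am, 1:05 pm-2:00 pm, 3:00 pm-3:10 pm.

9:45 am-9:50 am, 1:05 pm-2:00 pm, 3:00 pm-3:10 pm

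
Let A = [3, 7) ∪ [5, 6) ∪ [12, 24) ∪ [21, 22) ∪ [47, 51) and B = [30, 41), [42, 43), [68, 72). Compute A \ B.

[3, 7) ∪ [12, 24) ∪ [47, 51)

First set merges to [3, 7), [12, 24), [47, 51).
[3, 7): nothing removed.
[12, 24): nothing removed.
[47, 51): nothing removed.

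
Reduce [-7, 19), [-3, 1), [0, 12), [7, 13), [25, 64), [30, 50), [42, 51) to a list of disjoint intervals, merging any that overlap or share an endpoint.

[-7, 19) ∪ [25, 64)

[-3, 1) overlaps/touches [-7, 19) → extend to [-7, 19).
[0, 12) overlaps/touches [-7, 19) → extend to [-7, 19).
[7, 13) overlaps/touches [-7, 19) → extend to [-7, 19).
[25, 64) is disjoint → start new block.
[30, 50) overlaps/touches [25, 64) → extend to [25, 64).
[42, 51) overlaps/touches [25, 64) → extend to [25, 64).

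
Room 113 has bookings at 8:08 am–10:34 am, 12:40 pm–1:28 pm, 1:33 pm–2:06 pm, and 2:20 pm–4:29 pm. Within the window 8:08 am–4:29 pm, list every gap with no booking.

The merged coverage is 8:08 am–10:34 am, 12:40 pm–1:28 pm, 1:33 pm–2:06 pm, 2:20 pm–4:29 pm.
Uncovered inside 8:08 am–4:29 pm: 10:34 am–12:40 pm, 1:28 pm–1:33 pm, 2:06 pm–2:20 pm.

10:34 am–12:40 pm, 1:28 pm–1:33 pm, 2:06 pm–2:20 pm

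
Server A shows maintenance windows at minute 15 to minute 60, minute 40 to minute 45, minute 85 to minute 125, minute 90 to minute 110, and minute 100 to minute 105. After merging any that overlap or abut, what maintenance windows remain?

minute 40 to minute 45 overlaps/touches minute 15 to minute 60 → extend to minute 15 to minute 60.
minute 85 to minute 125 is disjoint → start new block.
minute 90 to minute 110 overlaps/touches minute 85 to minute 125 → extend to minute 85 to minute 125.
minute 100 to minute 105 overlaps/touches minute 85 to minute 125 → extend to minute 85 to minute 125.

minute 15 to minute 60, minute 85 to minute 125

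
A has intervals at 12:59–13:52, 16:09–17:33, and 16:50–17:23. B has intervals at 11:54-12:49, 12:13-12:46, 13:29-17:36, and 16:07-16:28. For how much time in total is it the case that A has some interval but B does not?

Merge the first list: 12:59-13:52, 16:09-17:33.
Merge the second list: 11:54-12:49, 13:29-17:36.
A \ B = 12:59-13:29.
Total: 30 min.

30 min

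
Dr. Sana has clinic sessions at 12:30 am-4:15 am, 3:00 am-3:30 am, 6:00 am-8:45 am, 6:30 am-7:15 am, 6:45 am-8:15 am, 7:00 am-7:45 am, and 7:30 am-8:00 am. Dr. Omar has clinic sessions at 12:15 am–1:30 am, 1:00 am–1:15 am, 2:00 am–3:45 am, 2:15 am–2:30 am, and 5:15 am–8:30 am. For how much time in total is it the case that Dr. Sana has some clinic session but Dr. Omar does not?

Merge the first list: 12:30 am–4:15 am, 6:00 am–8:45 am.
Merge the second list: 12:15 am–1:30 am, 2:00 am–3:45 am, 5:15 am–8:30 am.
A \ B = 1:30 am–2:00 am, 3:45 am–4:15 am, 8:30 am–8:45 am.
Total: 30 min + 30 min + 15 min = 1 h 15 min.

1 h 15 min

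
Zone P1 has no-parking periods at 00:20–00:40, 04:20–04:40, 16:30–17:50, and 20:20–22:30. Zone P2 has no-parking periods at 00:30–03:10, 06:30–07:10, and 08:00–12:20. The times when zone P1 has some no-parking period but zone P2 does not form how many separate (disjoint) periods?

A \ B = 00:20–00:30, 04:20–04:40, 16:30–17:50, 20:20–22:30.
That is 4 disjoint pieces.

4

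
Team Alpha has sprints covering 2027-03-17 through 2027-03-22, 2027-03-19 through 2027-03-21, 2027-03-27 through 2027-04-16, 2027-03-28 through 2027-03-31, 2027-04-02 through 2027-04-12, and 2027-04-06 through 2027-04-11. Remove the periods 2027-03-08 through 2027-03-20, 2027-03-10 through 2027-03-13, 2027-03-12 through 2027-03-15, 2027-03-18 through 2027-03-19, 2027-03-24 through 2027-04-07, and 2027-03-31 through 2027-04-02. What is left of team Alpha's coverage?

2027-03-21 through 2027-03-22, 2027-04-08 through 2027-04-16

First set merges to 2027-03-17 through 2027-03-22, 2027-03-27 through 2027-04-16.
Second set merges to 2027-03-08 through 2027-03-20, 2027-03-24 through 2027-04-07.
2027-03-17 through 2027-03-22 \ B = 2027-03-21 through 2027-03-22.
2027-03-27 through 2027-04-16 \ B = 2027-04-08 through 2027-04-16.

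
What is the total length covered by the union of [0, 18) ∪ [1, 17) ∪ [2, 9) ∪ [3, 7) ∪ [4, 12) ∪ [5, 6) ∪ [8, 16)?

Merged: [0, 18).
Length: 18.

18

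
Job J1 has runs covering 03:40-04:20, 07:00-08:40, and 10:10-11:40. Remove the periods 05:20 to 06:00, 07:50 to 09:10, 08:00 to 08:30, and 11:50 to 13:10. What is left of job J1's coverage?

Merge the second list: 05:20–06:00, 07:50–09:10, 11:50–13:10.
03:40–04:20 is untouched.
07:00–08:40 with B removed leaves 07:00–07:50.
10:10–11:40 is untouched.

03:40–04:20, 07:00–07:50, 10:10–11:40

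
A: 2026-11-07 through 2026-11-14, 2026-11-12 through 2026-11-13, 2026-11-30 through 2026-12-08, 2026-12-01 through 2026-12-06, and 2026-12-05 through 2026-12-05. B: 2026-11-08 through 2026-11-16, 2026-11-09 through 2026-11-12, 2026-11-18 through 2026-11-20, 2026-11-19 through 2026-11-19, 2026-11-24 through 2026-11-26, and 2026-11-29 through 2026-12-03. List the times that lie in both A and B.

2026-11-08 through 2026-11-14, 2026-11-30 through 2026-12-03

Merge the first list: 2026-11-07 through 2026-11-14, 2026-11-30 through 2026-12-08.
Merge the second list: 2026-11-08 through 2026-11-16, 2026-11-18 through 2026-11-20, 2026-11-24 through 2026-11-26, 2026-11-29 through 2026-12-03.
2026-11-07 through 2026-11-14 overlaps B on 2026-11-08 through 2026-11-14.
2026-11-30 through 2026-12-08 overlaps B on 2026-11-30 through 2026-12-03.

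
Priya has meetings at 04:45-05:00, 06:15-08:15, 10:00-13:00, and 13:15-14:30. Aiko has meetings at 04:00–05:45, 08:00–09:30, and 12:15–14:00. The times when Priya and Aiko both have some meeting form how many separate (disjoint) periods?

A ∩ B = 04:45–05:00, 08:00–08:15, 12:15–13:00, 13:15–14:00.
That is 4 disjoint pieces.

4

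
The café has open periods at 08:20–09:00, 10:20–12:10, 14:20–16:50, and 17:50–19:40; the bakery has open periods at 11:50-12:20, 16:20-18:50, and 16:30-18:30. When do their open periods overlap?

B, merged: 11:50–12:20, 16:20–18:50.
08:20–09:00: no overlap with the second set.
10:20–12:10 meets the second set on 11:50–12:10.
14:20–16:50 meets the second set on 16:20–16:50.
17:50–19:40 meets the second set on 17:50–18:50.

11:50–12:10, 16:20–16:50, 17:50–18:50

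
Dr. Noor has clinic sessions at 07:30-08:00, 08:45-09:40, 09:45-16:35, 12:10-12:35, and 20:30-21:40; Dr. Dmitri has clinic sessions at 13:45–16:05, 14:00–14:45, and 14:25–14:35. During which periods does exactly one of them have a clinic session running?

A, merged: 07:30-08:00, 08:45-09:40, 09:45-16:35, 20:30-21:40.
B, merged: 13:45-16:05.
A \ B = 07:30-08:00, 08:45-09:40, 09:45-13:45, 16:05-16:35, 20:30-21:40.
B \ A = none.
Union of the two gives the symmetric difference.

07:30-08:00, 08:45-09:40, 09:45-13:45, 16:05-16:35, 20:30-21:40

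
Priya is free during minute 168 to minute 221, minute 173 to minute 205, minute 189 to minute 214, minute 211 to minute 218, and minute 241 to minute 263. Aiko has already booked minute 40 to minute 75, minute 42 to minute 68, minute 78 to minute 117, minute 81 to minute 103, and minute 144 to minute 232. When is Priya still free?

Merge the first list: minute 168 to minute 221, minute 241 to minute 263.
Merge the second list: minute 40 to minute 75, minute 78 to minute 117, minute 144 to minute 232.
minute 168 to minute 221: entirely removed.
minute 241 to minute 263: nothing removed.

minute 241 to minute 263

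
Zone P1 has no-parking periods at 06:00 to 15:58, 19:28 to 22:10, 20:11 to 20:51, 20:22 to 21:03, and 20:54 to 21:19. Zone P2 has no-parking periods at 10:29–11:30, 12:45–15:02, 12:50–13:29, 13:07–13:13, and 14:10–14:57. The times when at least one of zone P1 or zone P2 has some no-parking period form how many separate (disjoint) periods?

Merge the first list: 06:00–15:58, 19:28–22:10.
Merge the second list: 10:29–11:30, 12:45–15:02.
A ∪ B = 06:00–15:58, 19:28–22:10.
That is 2 disjoint pieces.

2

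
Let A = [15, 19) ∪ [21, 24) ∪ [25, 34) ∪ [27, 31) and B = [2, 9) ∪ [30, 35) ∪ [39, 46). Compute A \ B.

[15, 19) ∪ [21, 24) ∪ [25, 30)

A, merged: [15, 19), [21, 24), [25, 34).
[15, 19): nothing removed.
[21, 24): nothing removed.
[25, 34) \ B = [25, 30).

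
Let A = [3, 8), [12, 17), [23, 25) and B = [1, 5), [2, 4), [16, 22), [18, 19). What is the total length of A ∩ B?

3

Second set merges to [1, 5), [16, 22).
A ∩ B = [3, 5), [16, 17).
Total: 2 + 1 = 3.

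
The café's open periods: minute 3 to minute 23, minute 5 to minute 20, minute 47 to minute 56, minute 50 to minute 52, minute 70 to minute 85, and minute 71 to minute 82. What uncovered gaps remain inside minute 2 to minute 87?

The merged coverage is minute 3 to minute 23, minute 47 to minute 56, minute 70 to minute 85.
Gaps within minute 2 to minute 87: minute 2 to minute 3, minute 23 to minute 47, minute 56 to minute 70, minute 85 to minute 87.

minute 2 to minute 3, minute 23 to minute 47, minute 56 to minute 70, minute 85 to minute 87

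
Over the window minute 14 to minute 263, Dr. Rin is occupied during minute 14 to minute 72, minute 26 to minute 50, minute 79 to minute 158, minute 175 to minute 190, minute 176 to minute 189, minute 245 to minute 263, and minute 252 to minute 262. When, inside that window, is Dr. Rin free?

minute 72 to minute 79, minute 158 to minute 175, minute 190 to minute 245

After merging, the occupied span is minute 14 to minute 72, minute 79 to minute 158, minute 175 to minute 190, minute 245 to minute 263.
Complement within minute 14 to minute 263: minute 72 to minute 79, minute 158 to minute 175, minute 190 to minute 245.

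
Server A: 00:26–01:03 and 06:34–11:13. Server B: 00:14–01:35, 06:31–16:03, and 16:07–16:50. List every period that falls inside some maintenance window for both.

00:26–01:03 overlaps B on 00:26–01:03.
06:34–11:13 overlaps B on 06:34–11:13.

00:26–01:03, 06:34–11:13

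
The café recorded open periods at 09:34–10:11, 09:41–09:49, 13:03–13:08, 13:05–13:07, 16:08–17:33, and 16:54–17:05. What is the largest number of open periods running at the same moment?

2

At 09:41, 2 of the intervals are simultaneously active.
No point has more.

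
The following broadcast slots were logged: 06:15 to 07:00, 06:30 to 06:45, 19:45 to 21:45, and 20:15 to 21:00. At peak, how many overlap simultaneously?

Sweep endpoints in order; track running count of active intervals.
Peak of 2 reached at 06:30.

2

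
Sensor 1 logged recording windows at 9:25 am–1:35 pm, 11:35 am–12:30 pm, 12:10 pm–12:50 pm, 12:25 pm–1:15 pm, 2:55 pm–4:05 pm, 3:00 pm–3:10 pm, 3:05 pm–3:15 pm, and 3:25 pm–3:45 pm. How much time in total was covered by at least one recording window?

5 h 20 min

Merged: 9:25 am–1:35 pm, 2:55 pm–4:05 pm.
Lengths: 4 h 10 min + 1 h 10 min = 5 h 20 min.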